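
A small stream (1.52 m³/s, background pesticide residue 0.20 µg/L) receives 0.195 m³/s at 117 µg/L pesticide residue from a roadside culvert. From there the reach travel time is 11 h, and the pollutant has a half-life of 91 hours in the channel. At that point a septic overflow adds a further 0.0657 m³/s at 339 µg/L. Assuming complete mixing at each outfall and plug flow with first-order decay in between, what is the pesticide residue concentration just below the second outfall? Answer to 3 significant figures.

Conservation of mass: C = (1.520·0.2000 + 0.1950·117.0) / 1.715 = 23.12/1.715 = 13.48 µg/L; combined flow 1.715 m³/s.
Half-life 91 h → k = ln 2 / 91 = 0.007617 h⁻¹ = 0.1828 d⁻¹.
Decay over the reach: 13.48·exp(−kt) = 13.48·0.9196 = 12.40 µg/L.
At the second outfall, C = (1.715·12.40 + 0.06570·339.0) / (1.715 + 0.06570) = 24.45 µg/L.

24.4 µg/L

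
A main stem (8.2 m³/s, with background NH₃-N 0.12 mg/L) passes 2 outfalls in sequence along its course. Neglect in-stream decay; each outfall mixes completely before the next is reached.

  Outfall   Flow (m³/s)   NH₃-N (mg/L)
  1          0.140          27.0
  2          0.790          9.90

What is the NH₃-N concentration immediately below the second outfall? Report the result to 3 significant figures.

1.38 mg/L

Below outfall 1: Q → 8.340 m³/s, C = (8.200·0.1200 + 0.1400·27.00)/8.340 = 0.5712 mg/L.
Below outfall 2: Q → 9.130 m³/s, C = (8.340·0.5712 + 0.7900·9.900)/9.130 = 1.378 mg/L.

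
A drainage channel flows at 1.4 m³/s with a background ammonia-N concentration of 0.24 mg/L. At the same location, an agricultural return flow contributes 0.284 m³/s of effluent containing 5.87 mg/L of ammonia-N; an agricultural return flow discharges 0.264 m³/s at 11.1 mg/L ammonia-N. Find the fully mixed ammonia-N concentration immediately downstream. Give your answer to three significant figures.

2.53 mg/L

After mixing, C = (1.400·0.2400 + 0.2840·5.870 + 0.2640·11.10) / 1.948 = 4.933/1.948 = 2.533 mg/L.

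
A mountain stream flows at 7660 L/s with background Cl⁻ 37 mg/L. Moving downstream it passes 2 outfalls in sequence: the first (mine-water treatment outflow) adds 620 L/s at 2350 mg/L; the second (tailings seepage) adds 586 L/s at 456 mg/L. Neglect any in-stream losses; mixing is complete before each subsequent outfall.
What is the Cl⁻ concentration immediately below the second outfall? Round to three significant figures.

226 mg/L

After outfall 1: Q = 7660 + 620.0 = 8280 L/s; C = (7660·37.00 + 620.0·2350)/8280 = 210.2 mg/L.
After outfall 2: Q = 8280 + 586.0 = 8866 L/s; C = (8280·210.2 + 586.0·456.0)/8866 = 226.4 mg/L.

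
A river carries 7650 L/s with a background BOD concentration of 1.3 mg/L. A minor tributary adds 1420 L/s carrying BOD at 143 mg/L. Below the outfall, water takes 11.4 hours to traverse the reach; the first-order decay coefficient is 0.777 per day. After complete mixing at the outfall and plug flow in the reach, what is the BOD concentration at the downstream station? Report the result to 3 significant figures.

Flow-weighted average: C = (7650·1.300 + 1420·143.0) / 9070 = 213000/9070 = 23.48 mg/L.
Applying C = C₀e^(−kt): 23.48 × 0.6914 = 16.24 mg/L.

16.2 mg/L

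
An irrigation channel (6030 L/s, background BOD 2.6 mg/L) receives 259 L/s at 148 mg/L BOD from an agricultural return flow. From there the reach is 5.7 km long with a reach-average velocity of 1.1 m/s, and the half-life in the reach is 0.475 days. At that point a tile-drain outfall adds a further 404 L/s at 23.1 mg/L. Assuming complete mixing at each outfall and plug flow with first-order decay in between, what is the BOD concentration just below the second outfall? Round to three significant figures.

Flow-weighted average: C = (6030·2.600 + 259.0·148.0) / 6289 = 54010/6289 = 8.588 mg/L; combined flow 6289 L/s.
Travel time t = 5.7·1000 / 1.1 = 5182 s = 1.439 h.
Half-life 0.475 d → k = ln 2 / 0.475 = 1.459 d⁻¹.
Decay over the reach: 8.588·exp(−kt) = 8.588·0.9162 = 7.868 mg/L.
Second outfall: C = (6289·7.868 + 404.0·23.10)/6693 = 8.788 mg/L.

8.79 mg/L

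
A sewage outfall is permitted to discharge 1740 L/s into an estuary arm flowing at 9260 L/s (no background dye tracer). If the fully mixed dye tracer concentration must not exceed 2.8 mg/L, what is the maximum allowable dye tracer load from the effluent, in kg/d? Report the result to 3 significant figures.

2660 kg/d

Mass balance at the limit: 9260·0 + 1740·Cₑ = 11000·2.8 → Cₑ = 17.70 mg/L.
1740 L/s = 1.740 m³/s. Load = 1.740 m³/s × 17.70 g/m³ × 86 400 s/d = 2661 kg/d.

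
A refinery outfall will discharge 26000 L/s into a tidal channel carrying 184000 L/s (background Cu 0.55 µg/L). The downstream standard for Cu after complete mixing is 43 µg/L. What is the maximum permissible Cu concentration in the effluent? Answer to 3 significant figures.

At the limit, (Qr·Cr + Qe·Cₑ)/(Qr + Qe) = 43:
Cₑ = (210000·43 − 184000·0.5500) / 26000 = 343.4 µg/L.

343 µg/L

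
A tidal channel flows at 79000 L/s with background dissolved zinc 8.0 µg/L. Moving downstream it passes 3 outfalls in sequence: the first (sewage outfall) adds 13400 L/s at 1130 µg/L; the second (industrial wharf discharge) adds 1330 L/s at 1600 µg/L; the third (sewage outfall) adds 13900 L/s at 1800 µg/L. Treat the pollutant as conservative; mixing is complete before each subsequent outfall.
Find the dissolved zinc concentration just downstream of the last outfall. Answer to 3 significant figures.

399 µg/L

Outfall 1: combined Q = 92400 L/s; C = (79000·8.000 + 13400·1130)/92400 = 170.7 µg/L.
Outfall 2: combined Q = 93730 L/s; C = (92400·170.7 + 1330·1600)/93730 = 191.0 µg/L.
Outfall 3: combined Q = 107600 L/s; C = (93730·191.0 + 13900·1800)/107600 = 398.8 µg/L.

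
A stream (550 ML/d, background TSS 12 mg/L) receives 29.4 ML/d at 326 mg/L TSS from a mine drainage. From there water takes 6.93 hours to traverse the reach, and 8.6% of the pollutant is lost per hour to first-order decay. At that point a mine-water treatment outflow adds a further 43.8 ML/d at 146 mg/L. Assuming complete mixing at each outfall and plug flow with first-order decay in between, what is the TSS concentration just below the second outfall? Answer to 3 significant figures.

Mass balance: C = (550.0·12.00 + 29.40·326.0) / 579.4 = 16180/579.4 = 27.93 mg/L; combined flow 579.4 ML/d.
8.6%/h lost → k = −ln(1 − 0.086) = 0.08992 h⁻¹.
Decay over the reach: 27.93·exp(−kt) = 27.93·0.5362 = 14.98 mg/L.
At the second outfall, C = (579.4·14.98 + 43.80·146.0) / (579.4 + 43.80) = 24.19 mg/L.

24.2 mg/L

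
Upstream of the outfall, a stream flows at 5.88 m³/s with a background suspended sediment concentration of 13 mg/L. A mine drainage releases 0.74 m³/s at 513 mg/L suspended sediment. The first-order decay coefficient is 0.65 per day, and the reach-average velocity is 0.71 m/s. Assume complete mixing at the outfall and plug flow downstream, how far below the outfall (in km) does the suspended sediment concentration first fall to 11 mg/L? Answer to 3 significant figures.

173 km

Flow-weighted average: C = (5.880·13.00 + 0.7400·513.0) / 6.620 = 456.1/6.620 = 68.89 mg/L.
Set 68.89·exp(−k·t) = 11 → t = ln(68.89/11)/k = 243900 s = 67.74 h.
Distance = v·t = 0.71·243900 = 173100 m = 173.1 km.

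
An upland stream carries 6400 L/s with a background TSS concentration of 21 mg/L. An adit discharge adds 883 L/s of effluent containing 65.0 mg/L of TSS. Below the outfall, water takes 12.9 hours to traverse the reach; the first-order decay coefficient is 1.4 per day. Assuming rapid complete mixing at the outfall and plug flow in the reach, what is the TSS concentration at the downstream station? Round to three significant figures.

12.4 mg/L

Mixed concentration C = ΣQC/ΣQ = (6400·21.00 + 883.0·65.00) / 7283 = 191800/7283 = 26.33 mg/L.
Applying C = C₀e^(−kt): 26.33 × 0.4712 = 12.41 mg/L.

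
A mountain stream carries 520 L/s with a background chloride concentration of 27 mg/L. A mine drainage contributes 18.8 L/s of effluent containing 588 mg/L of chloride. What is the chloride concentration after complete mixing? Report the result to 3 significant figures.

Conservation of mass: C = (520.0·27.00 + 18.80·588.0) / 538.8 = 25090/538.8 = 46.57 mg/L.

46.6 mg/L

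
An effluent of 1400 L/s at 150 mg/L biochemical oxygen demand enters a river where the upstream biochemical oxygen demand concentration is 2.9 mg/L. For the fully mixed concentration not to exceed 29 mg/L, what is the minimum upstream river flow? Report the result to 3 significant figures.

6490 L/s

Set C_mix = 29: (Q·2.900 + 1400·150.0) / (Q + 1400) = 29
→ Q = 1400·(150.0 − 29)/(29 − 2.900) = 6490 L/s.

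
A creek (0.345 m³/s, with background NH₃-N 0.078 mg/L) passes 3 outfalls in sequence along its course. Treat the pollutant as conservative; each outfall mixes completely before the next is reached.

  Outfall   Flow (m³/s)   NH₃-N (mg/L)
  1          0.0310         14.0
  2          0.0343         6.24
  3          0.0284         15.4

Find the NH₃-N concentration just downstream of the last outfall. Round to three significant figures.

2.54 mg/L

Outfall 1: combined Q = 0.3760 m³/s; C = (0.3450·0.07800 + 0.03100·14.00)/0.3760 = 1.226 mg/L.
Outfall 2: combined Q = 0.4103 m³/s; C = (0.3760·1.226 + 0.03430·6.240)/0.4103 = 1.645 mg/L.
Outfall 3: combined Q = 0.4387 m³/s; C = (0.4103·1.645 + 0.02840·15.40)/0.4387 = 2.535 mg/L.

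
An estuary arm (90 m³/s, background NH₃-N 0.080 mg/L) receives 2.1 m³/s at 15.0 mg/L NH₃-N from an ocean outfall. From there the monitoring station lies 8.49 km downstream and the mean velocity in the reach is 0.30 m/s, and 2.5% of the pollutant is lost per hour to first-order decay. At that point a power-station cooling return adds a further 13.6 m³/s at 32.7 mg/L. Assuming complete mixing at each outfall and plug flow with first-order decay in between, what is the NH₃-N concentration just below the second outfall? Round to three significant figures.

4.51 mg/L

After mixing, C = (90.00·0.08000 + 2.100·15.00) / 92.10 = 38.70/92.10 = 0.4202 mg/L; combined flow 92.10 m³/s.
Travel time t = 8.49·1000 / 0.30 = 28300 s = 7.861 h.
2.5%/h lost → k = −ln(1 − 0.025) = 0.02532 h⁻¹.
First-order decay: C = 0.4202·exp(−k·t) = 0.4202·0.8195 = 0.3444 mg/L.
At the second outfall, C = (92.10·0.3444 + 13.60·32.70) / (92.10 + 13.60) = 4.507 mg/L.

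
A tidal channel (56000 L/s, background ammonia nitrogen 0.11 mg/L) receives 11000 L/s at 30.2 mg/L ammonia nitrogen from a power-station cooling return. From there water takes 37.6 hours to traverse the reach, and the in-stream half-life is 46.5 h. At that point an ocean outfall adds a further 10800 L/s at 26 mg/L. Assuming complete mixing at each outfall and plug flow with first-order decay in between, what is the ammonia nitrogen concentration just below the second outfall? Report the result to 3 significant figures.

After mixing, C = (56000·0.1100 + 11000·30.20) / 67000 = 338400/67000 = 5.050 mg/L; combined flow 67000 L/s.
Half-life 46.5 h → k = ln 2 / 46.5 = 0.01491 h⁻¹ = 0.3578 d⁻¹.
After decay, C = 5.050 × e^(−kt) = 5.050 × 0.5709 = 2.883 mg/L.
At the second outfall, C = (67000·2.883 + 10800·26.00) / (67000 + 10800) = 6.092 mg/L.

6.09 mg/L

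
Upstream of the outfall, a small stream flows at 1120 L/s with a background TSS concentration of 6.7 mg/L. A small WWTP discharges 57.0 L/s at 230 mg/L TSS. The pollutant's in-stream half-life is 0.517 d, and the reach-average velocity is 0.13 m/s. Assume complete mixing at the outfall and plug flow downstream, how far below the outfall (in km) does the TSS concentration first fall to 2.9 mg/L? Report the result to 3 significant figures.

15.1 km

Conservation of mass: C = (1120·6.700 + 57.00·230.0) / 1177 = 20610/1177 = 17.51 mg/L.
Half-life 0.517 d → k = ln 2 / 0.517 = 1.341 d⁻¹.
Set 17.51·exp(−k·t) = 2.9 → t = ln(17.51/2.9)/k = 115900 s = 32.19 h.
Distance = v·t = 0.13·115900 = 15070 m = 15.07 km.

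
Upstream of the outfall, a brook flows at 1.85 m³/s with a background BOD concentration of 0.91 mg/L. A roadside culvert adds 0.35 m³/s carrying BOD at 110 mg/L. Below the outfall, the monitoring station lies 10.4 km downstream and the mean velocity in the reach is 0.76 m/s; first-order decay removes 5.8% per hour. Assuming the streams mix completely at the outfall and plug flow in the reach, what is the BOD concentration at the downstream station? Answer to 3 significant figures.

Flow-weighted average: C = (1.850·0.9100 + 0.3500·110.0) / 2.200 = 40.18/2.200 = 18.27 mg/L.
Travel time t = 10.4·1000 / 0.76 = 13680 s = 3.801 h.
5.8%/h lost → k = −ln(1 − 0.058) = 0.05975 h⁻¹.
After decay, C = 18.27 × e^(−kt) = 18.27 × 0.7968 = 14.55 mg/L.

14.6 mg/L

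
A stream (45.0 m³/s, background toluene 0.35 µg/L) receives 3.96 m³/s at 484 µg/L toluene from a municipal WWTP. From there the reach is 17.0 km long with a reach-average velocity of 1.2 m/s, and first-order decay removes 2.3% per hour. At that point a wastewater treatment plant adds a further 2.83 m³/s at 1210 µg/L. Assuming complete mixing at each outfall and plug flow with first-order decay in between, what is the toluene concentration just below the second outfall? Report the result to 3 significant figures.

After mixing, C = (45.00·0.3500 + 3.960·484.0) / 48.96 = 1932/48.96 = 39.47 µg/L; combined flow 48.96 m³/s.
Travel time t = 17.0·1000 / 1.2 = 14170 s = 3.935 h.
2.3%/h lost → k = −ln(1 − 0.023) = 0.02327 h⁻¹.
First-order decay: C = 39.47·exp(−k·t) = 39.47·0.9125 = 36.02 µg/L.
At the second outfall, C = (48.96·36.02 + 2.830·1210) / (48.96 + 2.830) = 100.2 µg/L.

100 µg/L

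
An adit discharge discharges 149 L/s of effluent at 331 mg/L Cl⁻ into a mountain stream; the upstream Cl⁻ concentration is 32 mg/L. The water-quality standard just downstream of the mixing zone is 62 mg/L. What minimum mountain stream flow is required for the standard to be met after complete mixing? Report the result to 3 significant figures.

1340 L/s

Set C_mix = 62: (Q·32.00 + 149.0·331.0) / (Q + 149.0) = 62
→ Q = 149.0·(331.0 − 62)/(62 − 32.00) = 1336 L/s.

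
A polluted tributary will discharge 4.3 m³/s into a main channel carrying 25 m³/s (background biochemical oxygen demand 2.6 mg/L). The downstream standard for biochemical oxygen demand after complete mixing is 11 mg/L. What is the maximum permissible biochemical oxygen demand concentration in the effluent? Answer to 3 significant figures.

At the limit, (Qr·Cr + Qe·Cₑ)/(Qr + Qe) = 11:
Cₑ = (29.30·11 − 25.00·2.600) / 4.300 = 59.84 mg/L.

59.8 mg/L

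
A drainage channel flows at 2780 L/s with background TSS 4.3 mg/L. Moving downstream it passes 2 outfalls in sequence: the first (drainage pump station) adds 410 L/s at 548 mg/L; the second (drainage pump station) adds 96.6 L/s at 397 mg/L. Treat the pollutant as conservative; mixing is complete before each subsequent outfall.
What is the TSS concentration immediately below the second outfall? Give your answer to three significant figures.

After outfall 1: Q = 2780 + 410.0 = 3190 L/s; C = (2780·4.300 + 410.0·548.0)/3190 = 74.18 mg/L.
After outfall 2: Q = 3190 + 96.60 = 3287 L/s; C = (3190·74.18 + 96.60·397.0)/3287 = 83.67 mg/L.

83.7 mg/L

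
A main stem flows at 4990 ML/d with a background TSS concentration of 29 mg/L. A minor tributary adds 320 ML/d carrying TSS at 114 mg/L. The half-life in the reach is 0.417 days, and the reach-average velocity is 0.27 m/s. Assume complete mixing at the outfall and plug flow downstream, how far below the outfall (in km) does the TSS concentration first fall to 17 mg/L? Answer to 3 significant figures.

9.78 km

After mixing, C = (4990·29.00 + 320.0·114.0) / 5310 = 181200/5310 = 34.12 mg/L.
Half-life 0.417 d → k = ln 2 / 0.417 = 1.662 d⁻¹.
Set 34.12·exp(−k·t) = 17 → t = ln(34.12/17)/k = 36220 s = 10.06 h.
Distance = v·t = 0.27·36220 = 9778 m = 9.778 km.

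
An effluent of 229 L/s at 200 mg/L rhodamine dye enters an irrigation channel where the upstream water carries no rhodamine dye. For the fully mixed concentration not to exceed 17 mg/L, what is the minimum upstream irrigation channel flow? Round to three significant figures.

2470 L/s

Set C_mix = 17: (Q·0 + 229.0·200.0) / (Q + 229.0) = 17
→ Q = 229.0·(200.0 − 17)/(17 − 0) = 2465 L/s.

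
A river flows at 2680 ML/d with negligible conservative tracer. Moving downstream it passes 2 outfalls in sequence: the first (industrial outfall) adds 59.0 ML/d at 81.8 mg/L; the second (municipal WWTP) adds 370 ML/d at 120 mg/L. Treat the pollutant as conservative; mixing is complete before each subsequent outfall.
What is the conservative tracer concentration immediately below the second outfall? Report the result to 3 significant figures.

15.8 mg/L

After outfall 1: Q = 2680 + 59.00 = 2739 ML/d; C = (2680·0 + 59.00·81.80)/2739 = 1.762 mg/L.
After outfall 2: Q = 2739 + 370.0 = 3109 ML/d; C = (2739·1.762 + 370.0·120.0)/3109 = 15.83 mg/L.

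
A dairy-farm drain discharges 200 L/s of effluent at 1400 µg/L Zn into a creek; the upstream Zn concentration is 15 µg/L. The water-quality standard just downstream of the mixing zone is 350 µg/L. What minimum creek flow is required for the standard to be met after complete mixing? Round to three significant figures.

Set C_mix = 350: (Q·15.00 + 200.0·1400) / (Q + 200.0) = 350
→ Q = 200.0·(1400 − 350)/(350 − 15.00) = 626.9 L/s.

627 L/s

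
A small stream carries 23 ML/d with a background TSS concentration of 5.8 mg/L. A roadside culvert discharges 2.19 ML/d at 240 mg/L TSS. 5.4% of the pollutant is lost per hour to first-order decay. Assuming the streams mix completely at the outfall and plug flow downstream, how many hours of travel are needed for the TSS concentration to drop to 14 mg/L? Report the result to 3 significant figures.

11.3 h

Flow-weighted average: C = (23.00·5.800 + 2.190·240.0) / 25.19 = 659.0/25.19 = 26.16 mg/L.
5.4%/h lost → k = −ln(1 − 0.054) = 0.05551 h⁻¹.
26.16·exp(−k·t) = 14 → t = ln(26.16/14)/k = 40550 s = 11.26 h.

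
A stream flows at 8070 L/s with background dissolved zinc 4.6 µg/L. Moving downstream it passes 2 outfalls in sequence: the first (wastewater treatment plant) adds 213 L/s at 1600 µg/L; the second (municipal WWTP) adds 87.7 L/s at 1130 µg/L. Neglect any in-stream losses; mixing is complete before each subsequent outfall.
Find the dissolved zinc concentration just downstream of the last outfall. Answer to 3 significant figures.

Outfall 1: combined Q = 8283 L/s; C = (8070·4.600 + 213.0·1600)/8283 = 45.63 µg/L.
Outfall 2: combined Q = 8371 L/s; C = (8283·45.63 + 87.70·1130)/8371 = 56.99 µg/L.

57.0 µg/L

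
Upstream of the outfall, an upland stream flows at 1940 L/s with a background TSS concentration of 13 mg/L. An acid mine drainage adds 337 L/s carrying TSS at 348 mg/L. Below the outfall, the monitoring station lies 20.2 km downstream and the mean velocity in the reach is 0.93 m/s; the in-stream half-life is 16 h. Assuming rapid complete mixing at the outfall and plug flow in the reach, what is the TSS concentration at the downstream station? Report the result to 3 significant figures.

Mixed concentration C = ΣQC/ΣQ = (1940·13.00 + 337.0·348.0) / 2277 = 142500/2277 = 62.58 mg/L.
Travel time t = 20.2·1000 / 0.93 = 21720 s = 6.033 h.
Half-life 16 h → k = ln 2 / 16 = 0.04332 h⁻¹ = 1.040 d⁻¹.
Applying C = C₀e^(−kt): 62.58 × 0.7700 = 48.19 mg/L.

48.2 mg/L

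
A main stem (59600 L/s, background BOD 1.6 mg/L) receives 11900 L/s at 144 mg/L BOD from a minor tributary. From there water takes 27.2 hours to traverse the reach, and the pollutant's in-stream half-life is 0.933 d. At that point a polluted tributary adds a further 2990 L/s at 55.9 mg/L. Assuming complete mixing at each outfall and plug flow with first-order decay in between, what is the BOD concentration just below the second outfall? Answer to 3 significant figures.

12.7 mg/L

Flow-weighted average: C = (59600·1.600 + 11900·144.0) / 71500 = 1809000/71500 = 25.30 mg/L; combined flow 71500 L/s.
Half-life 0.933 d → k = ln 2 / 0.933 = 0.7429 d⁻¹.
Applying C = C₀e^(−kt): 25.30 × 0.4309 = 10.90 mg/L.
Second outfall: C = (71500·10.90 + 2990·55.90)/74490 = 12.71 mg/L.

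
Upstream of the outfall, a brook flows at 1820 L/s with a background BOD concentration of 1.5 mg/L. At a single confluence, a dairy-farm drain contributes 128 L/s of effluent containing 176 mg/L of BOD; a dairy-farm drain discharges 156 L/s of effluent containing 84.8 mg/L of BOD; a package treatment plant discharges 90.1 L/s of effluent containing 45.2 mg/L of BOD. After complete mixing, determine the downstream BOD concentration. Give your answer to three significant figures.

Flow-weighted average: C = (1820·1.500 + 128.0·176.0 + 156.0·84.80 + 90.10·45.20) / 2194 = 42560/2194 = 19.40 mg/L.

19.4 mg/L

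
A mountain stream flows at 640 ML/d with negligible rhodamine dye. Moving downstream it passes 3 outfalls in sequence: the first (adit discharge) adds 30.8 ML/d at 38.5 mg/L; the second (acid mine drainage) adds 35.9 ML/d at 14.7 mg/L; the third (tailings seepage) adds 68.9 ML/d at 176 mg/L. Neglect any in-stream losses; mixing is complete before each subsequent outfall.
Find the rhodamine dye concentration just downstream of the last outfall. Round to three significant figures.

Outfall 1: combined Q = 670.8 ML/d; C = (640.0·0 + 30.80·38.50)/670.8 = 1.768 mg/L.
Outfall 2: combined Q = 706.7 ML/d; C = (670.8·1.768 + 35.90·14.70)/706.7 = 2.425 mg/L.
Outfall 3: combined Q = 775.6 ML/d; C = (706.7·2.425 + 68.90·176.0)/775.6 = 17.84 mg/L.

17.8 mg/L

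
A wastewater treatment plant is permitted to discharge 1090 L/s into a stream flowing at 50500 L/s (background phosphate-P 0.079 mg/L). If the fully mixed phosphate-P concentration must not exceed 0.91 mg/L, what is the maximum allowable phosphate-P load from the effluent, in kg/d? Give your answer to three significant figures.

Mass balance at the limit: 50500·0.07900 + 1090·Cₑ = 51590·0.91 → Cₑ = 39.41 mg/L.
1090 L/s = 1.090 m³/s. Load = 1.090 m³/s × 39.41 g/m³ × 86 400 s/d = 3712 kg/d.

3710 kg/d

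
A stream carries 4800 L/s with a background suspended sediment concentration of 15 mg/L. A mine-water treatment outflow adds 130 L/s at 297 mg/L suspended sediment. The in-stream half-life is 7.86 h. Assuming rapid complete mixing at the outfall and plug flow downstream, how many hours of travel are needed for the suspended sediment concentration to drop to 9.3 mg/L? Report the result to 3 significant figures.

After mixing, C = (4800·15.00 + 130.0·297.0) / 4930 = 110600/4930 = 22.44 mg/L.
Half-life 7.86 h → k = ln 2 / 7.86 = 0.08819 h⁻¹ = 2.116 d⁻¹.
22.44·exp(−k·t) = 9.3 → t = ln(22.44/9.3)/k = 35950 s = 9.986 h.

9.99 h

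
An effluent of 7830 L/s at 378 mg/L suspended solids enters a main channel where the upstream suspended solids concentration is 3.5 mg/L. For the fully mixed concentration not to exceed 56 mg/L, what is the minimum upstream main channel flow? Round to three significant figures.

Set C_mix = 56: (Q·3.500 + 7830·378.0) / (Q + 7830) = 56
→ Q = 7830·(378.0 − 56)/(56 − 3.500) = 48020 L/s.

48000 L/s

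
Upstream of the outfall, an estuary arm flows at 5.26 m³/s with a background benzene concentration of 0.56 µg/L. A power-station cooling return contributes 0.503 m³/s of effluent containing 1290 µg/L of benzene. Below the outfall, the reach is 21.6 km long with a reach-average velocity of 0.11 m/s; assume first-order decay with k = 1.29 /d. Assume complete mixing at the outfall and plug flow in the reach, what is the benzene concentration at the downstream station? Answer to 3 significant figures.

Flow-weighted average: C = (5.260·0.5600 + 0.5030·1290) / 5.763 = 651.8/5.763 = 113.1 µg/L.
Travel time t = 21.6·1000 / 0.11 = 196400 s = 54.55 h.
After decay, C = 113.1 × e^(−kt) = 113.1 × 0.05330 = 6.028 µg/L.

6.03 µg/L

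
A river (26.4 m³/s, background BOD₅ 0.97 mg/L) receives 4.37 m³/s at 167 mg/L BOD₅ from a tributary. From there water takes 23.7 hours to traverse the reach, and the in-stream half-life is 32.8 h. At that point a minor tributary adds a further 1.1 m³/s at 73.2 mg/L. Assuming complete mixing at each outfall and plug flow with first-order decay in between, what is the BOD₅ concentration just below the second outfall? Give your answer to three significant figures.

16.9 mg/L

After mixing, C = (26.40·0.9700 + 4.370·167.0) / 30.77 = 755.4/30.77 = 24.55 mg/L; combined flow 30.77 m³/s.
Half-life 32.8 h → k = ln 2 / 32.8 = 0.02113 h⁻¹ = 0.5072 d⁻¹.
After decay, C = 24.55 × e^(−kt) = 24.55 × 0.6060 = 14.88 mg/L.
At the second outfall, C = (30.77·14.88 + 1.100·73.20) / (30.77 + 1.100) = 16.89 mg/L.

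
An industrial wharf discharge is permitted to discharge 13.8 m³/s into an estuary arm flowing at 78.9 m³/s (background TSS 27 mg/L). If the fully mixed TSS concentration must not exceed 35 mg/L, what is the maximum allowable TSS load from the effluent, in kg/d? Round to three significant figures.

Mass balance at the limit: 78.90·27.00 + 13.80·Cₑ = 92.70·35 → Cₑ = 80.74 mg/L.
Load = 13.80 m³/s × 80.74 g/m³ × 86 400 s/d = 96270 kg/d.

96300 kg/d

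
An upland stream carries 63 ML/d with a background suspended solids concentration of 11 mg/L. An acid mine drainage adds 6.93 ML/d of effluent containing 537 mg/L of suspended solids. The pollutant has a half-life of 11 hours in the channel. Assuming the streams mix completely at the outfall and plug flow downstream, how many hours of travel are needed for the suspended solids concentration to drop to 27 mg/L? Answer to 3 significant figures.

13.5 h

Flow-weighted average: C = (63.00·11.00 + 6.930·537.0) / 69.93 = 4414/69.93 = 63.13 mg/L.
Half-life 11 h → k = ln 2 / 11 = 0.06301 h⁻¹ = 1.512 d⁻¹.
63.13·exp(−k·t) = 27 → t = ln(63.13/27)/k = 48520 s = 13.48 h.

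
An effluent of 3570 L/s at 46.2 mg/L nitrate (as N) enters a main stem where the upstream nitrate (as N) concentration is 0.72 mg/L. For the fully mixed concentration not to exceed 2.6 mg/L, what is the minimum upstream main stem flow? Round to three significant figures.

82800 L/s

Set C_mix = 2.6: (Q·0.7200 + 3570·46.20) / (Q + 3570) = 2.6
→ Q = 3570·(46.20 − 2.6)/(2.6 − 0.7200) = 82790 L/s.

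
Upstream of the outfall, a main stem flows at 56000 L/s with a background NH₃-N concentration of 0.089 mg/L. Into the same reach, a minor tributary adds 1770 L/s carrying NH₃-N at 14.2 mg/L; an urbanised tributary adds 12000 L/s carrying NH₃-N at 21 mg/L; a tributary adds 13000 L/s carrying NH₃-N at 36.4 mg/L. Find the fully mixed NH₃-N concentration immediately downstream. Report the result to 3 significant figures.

Conservation of mass: C = (56000·0.08900 + 1770·14.20 + 12000·21.00 + 13000·36.40) / 82770 = 755300/82770 = 9.126 mg/L.

9.13 mg/L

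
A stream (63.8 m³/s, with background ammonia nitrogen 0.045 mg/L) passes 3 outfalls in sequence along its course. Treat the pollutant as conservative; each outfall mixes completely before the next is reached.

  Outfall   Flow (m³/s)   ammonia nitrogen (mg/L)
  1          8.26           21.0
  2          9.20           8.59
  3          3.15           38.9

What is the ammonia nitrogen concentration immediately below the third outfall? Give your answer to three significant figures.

4.48 mg/L

Below outfall 1: Q → 72.06 m³/s, C = (63.80·0.04500 + 8.260·21.00)/72.06 = 2.447 mg/L.
Below outfall 2: Q → 81.26 m³/s, C = (72.06·2.447 + 9.200·8.590)/81.26 = 3.142 mg/L.
Below outfall 3: Q → 84.41 m³/s, C = (81.26·3.142 + 3.150·38.90)/84.41 = 4.477 mg/L.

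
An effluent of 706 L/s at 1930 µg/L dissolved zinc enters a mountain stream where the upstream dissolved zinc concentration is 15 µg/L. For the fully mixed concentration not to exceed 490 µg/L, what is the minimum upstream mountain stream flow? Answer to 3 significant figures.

2140 L/s

Set C_mix = 490: (Q·15.00 + 706.0·1930) / (Q + 706.0) = 490
→ Q = 706.0·(1930 − 490)/(490 − 15.00) = 2140 L/s.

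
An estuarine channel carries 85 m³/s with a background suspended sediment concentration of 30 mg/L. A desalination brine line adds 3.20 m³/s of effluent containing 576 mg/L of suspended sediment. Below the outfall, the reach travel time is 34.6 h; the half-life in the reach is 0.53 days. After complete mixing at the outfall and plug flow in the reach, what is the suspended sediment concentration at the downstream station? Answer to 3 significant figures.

7.56 mg/L

Flow-weighted average: C = (85.00·30.00 + 3.200·576.0) / 88.20 = 4393/88.20 = 49.81 mg/L.
Half-life 0.53 d → k = ln 2 / 0.53 = 1.308 d⁻¹.
After decay, C = 49.81 × e^(−kt) = 49.81 × 0.1518 = 7.559 mg/L.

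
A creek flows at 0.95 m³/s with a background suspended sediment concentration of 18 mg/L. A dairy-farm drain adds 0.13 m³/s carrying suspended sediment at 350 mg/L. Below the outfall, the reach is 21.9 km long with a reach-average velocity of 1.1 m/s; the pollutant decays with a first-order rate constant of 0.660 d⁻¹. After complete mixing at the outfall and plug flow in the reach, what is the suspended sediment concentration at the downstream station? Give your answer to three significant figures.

49.8 mg/L

Flow-weighted average: C = (0.9500·18.00 + 0.1300·350.0) / 1.080 = 62.60/1.080 = 57.96 mg/L.
Travel time t = 21.9·1000 / 1.1 = 19910 s = 5.530 h.
Applying C = C₀e^(−kt): 57.96 × 0.8589 = 49.79 mg/L.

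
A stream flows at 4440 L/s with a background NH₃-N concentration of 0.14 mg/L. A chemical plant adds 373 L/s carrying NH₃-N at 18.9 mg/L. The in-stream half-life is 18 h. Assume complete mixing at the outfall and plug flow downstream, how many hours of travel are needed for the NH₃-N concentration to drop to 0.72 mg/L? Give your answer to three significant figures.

Mixed concentration C = ΣQC/ΣQ = (4440·0.1400 + 373.0·18.90) / 4813 = 7671/4813 = 1.594 mg/L.
Half-life 18 h → k = ln 2 / 18 = 0.03851 h⁻¹ = 0.9242 d⁻¹.
1.594·exp(−k·t) = 0.72 → t = ln(1.594/0.72)/k = 74290 s = 20.64 h.

20.6 h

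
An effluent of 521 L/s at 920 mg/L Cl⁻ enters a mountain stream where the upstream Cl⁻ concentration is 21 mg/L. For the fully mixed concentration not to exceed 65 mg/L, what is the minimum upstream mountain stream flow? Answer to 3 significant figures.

10100 L/s

Set C_mix = 65: (Q·21.00 + 521.0·920.0) / (Q + 521.0) = 65
→ Q = 521.0·(920.0 − 65)/(65 − 21.00) = 10120 L/s.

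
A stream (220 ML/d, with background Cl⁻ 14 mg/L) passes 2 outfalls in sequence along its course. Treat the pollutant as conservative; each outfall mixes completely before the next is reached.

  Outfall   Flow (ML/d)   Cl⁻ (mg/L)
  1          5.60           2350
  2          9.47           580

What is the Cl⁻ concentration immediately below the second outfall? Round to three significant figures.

Outfall 1: combined Q = 225.6 ML/d; C = (220.0·14.00 + 5.600·2350)/225.6 = 71.99 mg/L.
Outfall 2: combined Q = 235.1 ML/d; C = (225.6·71.99 + 9.470·580.0)/235.1 = 92.45 mg/L.

92.5 mg/L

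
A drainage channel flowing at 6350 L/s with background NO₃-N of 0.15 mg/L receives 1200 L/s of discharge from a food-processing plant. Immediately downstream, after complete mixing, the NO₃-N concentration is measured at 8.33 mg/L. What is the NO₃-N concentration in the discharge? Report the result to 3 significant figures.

51.6 mg/L

Mass balance: 6350·0.1500 + 1200·Cₑ = 7550·8.330
→ Cₑ = (7550·8.330 − 6350·0.1500) / 1200 = 51.62 mg/L.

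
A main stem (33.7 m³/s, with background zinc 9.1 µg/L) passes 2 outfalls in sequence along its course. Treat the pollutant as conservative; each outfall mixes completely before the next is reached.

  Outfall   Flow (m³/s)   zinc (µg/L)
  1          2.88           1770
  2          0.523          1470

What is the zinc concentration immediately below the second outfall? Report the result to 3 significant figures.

Outfall 1: combined Q = 36.58 m³/s; C = (33.70·9.100 + 2.880·1770)/36.58 = 147.7 µg/L.
Outfall 2: combined Q = 37.10 m³/s; C = (36.58·147.7 + 0.5230·1470)/37.10 = 166.4 µg/L.

166 µg/L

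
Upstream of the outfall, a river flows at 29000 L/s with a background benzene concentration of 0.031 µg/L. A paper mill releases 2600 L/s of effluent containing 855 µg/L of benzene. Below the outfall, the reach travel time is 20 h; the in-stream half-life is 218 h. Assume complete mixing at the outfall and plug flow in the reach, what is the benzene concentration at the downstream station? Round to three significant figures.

After mixing, C = (29000·0.03100 + 2600·855.0) / 31600 = 2224000/31600 = 70.38 µg/L.
Half-life 218 h → k = ln 2 / 218 = 0.003180 h⁻¹ = 0.07631 d⁻¹.
Applying C = C₀e^(−kt): 70.38 × 0.9384 = 66.04 µg/L.

66.0 µg/L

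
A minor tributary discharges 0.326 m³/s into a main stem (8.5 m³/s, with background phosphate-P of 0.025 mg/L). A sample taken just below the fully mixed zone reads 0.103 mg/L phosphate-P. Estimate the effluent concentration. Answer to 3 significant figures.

2.14 mg/L

Mass balance: 8.500·0.02500 + 0.3260·Cₑ = 8.826·0.1030
→ Cₑ = (8.826·0.1030 − 8.500·0.02500) / 0.3260 = 2.137 mg/L.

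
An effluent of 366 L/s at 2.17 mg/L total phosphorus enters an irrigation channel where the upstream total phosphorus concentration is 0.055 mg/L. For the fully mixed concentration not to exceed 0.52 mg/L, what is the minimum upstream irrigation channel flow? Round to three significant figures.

1300 L/s

Set C_mix = 0.52: (Q·0.05500 + 366.0·2.170) / (Q + 366.0) = 0.52
→ Q = 366.0·(2.170 − 0.52)/(0.52 − 0.05500) = 1299 L/s.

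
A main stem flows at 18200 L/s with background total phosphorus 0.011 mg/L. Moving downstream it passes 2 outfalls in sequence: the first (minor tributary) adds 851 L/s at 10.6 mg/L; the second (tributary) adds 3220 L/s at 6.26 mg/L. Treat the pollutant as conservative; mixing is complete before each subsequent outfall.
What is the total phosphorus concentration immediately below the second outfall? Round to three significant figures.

1.32 mg/L

After outfall 1: Q = 18200 + 851.0 = 19050 L/s; C = (18200·0.01100 + 851.0·10.60)/19050 = 0.4840 mg/L.
After outfall 2: Q = 19050 + 3220 = 22270 L/s; C = (19050·0.4840 + 3220·6.260)/22270 = 1.319 mg/L.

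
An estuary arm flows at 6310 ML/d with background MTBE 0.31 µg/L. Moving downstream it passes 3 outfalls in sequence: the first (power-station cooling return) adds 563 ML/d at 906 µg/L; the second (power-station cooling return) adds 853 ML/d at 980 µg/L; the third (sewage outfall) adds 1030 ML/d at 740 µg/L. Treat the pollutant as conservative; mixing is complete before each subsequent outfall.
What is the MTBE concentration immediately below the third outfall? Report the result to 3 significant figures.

Outfall 1: combined Q = 6873 ML/d; C = (6310·0.3100 + 563.0·906.0)/6873 = 74.50 µg/L.
Outfall 2: combined Q = 7726 ML/d; C = (6873·74.50 + 853.0·980.0)/7726 = 174.5 µg/L.
Outfall 3: combined Q = 8756 ML/d; C = (7726·174.5 + 1030·740.0)/8756 = 241.0 µg/L.

241 µg/L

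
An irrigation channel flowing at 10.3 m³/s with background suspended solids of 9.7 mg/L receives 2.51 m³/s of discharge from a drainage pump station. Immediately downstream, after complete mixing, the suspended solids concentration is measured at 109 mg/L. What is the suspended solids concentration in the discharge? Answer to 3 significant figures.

516 mg/L

Mass balance: 10.30·9.700 + 2.510·Cₑ = 12.81·109.0
→ Cₑ = (12.81·109.0 − 10.30·9.700) / 2.510 = 516.5 mg/L.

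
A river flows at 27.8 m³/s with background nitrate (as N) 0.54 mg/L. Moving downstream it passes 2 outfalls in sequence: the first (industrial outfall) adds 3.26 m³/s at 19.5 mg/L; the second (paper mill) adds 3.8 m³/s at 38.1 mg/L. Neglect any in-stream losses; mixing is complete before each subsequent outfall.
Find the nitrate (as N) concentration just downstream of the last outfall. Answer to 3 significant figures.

Outfall 1: combined Q = 31.06 m³/s; C = (27.80·0.5400 + 3.260·19.50)/31.06 = 2.530 mg/L.
Outfall 2: combined Q = 34.86 m³/s; C = (31.06·2.530 + 3.800·38.10)/34.86 = 6.407 mg/L.

6.41 mg/L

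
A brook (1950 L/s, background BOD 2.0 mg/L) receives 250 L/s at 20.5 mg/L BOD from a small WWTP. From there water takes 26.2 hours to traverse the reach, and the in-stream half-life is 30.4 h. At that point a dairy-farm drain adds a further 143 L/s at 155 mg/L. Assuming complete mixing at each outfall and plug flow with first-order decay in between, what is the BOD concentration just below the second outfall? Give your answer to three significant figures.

Mixed concentration C = ΣQC/ΣQ = (1950·2.000 + 250.0·20.50) / 2200 = 9025/2200 = 4.102 mg/L; combined flow 2200 L/s.
Half-life 30.4 h → k = ln 2 / 30.4 = 0.02280 h⁻¹ = 0.5472 d⁻¹.
Decay over the reach: 4.102·exp(−kt) = 4.102·0.5502 = 2.257 mg/L.
Second outfall: C = (2200·2.257 + 143.0·155.0)/2343 = 11.58 mg/L.

11.6 mg/L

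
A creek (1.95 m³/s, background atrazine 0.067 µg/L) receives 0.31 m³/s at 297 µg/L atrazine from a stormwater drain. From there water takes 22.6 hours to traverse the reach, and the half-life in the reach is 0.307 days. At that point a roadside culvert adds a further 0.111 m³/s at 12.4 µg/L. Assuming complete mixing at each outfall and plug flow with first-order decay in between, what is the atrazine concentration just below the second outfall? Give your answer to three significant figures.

5.22 µg/L

Mixed concentration C = ΣQC/ΣQ = (1.950·0.06700 + 0.3100·297.0) / 2.260 = 92.20/2.260 = 40.80 µg/L; combined flow 2.260 m³/s.
Half-life 0.307 d → k = ln 2 / 0.307 = 2.258 d⁻¹.
Decay over the reach: 40.80·exp(−kt) = 40.80·0.1193 = 4.867 µg/L.
At the second outfall, C = (2.260·4.867 + 0.1110·12.40) / (2.260 + 0.1110) = 5.220 µg/L.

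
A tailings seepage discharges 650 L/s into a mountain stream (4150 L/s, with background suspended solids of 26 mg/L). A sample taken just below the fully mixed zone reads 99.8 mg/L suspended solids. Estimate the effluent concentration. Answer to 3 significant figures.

Mass balance: 4150·26.00 + 650.0·Cₑ = 4800·99.80
→ Cₑ = (4800·99.80 − 4150·26.00) / 650.0 = 571.0 mg/L.

571 mg/L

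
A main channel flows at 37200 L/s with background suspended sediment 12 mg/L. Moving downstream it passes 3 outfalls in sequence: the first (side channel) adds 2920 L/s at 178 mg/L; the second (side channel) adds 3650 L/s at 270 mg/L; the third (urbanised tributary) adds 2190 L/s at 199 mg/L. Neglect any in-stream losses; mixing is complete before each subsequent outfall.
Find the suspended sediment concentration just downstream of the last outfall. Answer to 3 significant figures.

After outfall 1: Q = 37200 + 2920 = 40120 L/s; C = (37200·12.00 + 2920·178.0)/40120 = 24.08 mg/L.
After outfall 2: Q = 40120 + 3650 = 43770 L/s; C = (40120·24.08 + 3650·270.0)/43770 = 44.59 mg/L.
After outfall 3: Q = 43770 + 2190 = 45960 L/s; C = (43770·44.59 + 2190·199.0)/45960 = 51.95 mg/L.

51.9 mg/L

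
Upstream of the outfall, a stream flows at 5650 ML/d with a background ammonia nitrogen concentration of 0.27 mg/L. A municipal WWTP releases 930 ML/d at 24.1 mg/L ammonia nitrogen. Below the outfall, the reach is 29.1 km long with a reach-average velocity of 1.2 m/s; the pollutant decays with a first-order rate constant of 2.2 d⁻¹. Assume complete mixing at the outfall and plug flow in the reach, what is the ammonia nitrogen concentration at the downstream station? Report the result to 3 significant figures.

Mixed concentration C = ΣQC/ΣQ = (5650·0.2700 + 930.0·24.10) / 6580 = 23940/6580 = 3.638 mg/L.
Travel time t = 29.1·1000 / 1.2 = 24250 s = 6.736 h.
Decay over the reach: 3.638·exp(−kt) = 3.638·0.5393 = 1.962 mg/L.

1.96 mg/L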